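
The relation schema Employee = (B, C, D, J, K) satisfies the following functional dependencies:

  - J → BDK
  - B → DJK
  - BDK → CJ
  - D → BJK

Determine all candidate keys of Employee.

B, D, J

{B}⁺: B→DJK adds D, J, K; BDK→CJ adds C → {B, C, D, J, K}.
{D}⁺: D→BJK adds B, J, K; BDK→CJ adds C → {B, C, D, J, K}.
{J}⁺: J→BDK adds B, D, K; BDK→CJ adds C → {B, C, D, J, K}.
Any other superkey contains one of these as a subset, so there are no further candidate keys.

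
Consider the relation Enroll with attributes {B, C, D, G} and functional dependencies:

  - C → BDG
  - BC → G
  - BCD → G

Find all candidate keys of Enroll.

Attribute C never appears on the right-hand side of any dependency, so C must belong to every candidate key.
{C}⁺ = {B, C, D, G}, which is all of the schema, so {C} is the only candidate key.

C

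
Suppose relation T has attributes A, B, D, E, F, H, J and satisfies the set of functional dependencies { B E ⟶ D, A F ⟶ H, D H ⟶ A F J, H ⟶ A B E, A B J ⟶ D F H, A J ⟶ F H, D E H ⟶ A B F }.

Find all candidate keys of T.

(H), (A, F), (A, J)

{H}⁺: H→ABE adds A, B, E; BE→D adds D; DH→AFJ adds F, J → {A, B, D, E, F, H, J}.
{A, F}⁺: AF→H adds H; H→ABE adds B, E; BE→D adds D; DH→AFJ adds J → {A, B, D, E, F, H, J}. Minimal: {F}⁺ = {F}; {A}⁺ = {A} — none reach the full schema.
{A, J}⁺: AJ→FH adds F, H; H→ABE adds B, E; ABJ→DFH adds D → {A, B, D, E, F, H, J}. Minimal: {J}⁺ = {J}; {A}⁺ = {A} — none reach the full schema.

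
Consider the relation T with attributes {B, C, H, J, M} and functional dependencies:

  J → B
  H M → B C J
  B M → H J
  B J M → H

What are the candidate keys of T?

Attribute M never appears on the right-hand side of any dependency, so M must belong to every candidate key.
{M}⁺ = {M}, which is not all of the schema, so we must add further attributes.
{B, M}⁺: BM→HJ adds H, J; HM→BCJ adds C → {B, C, H, J, M}. Minimal: {M}⁺ = {M}; {B}⁺ = {B} — none reach the full schema.
{H, M}⁺: HM→BCJ adds B, C, J → {B, C, H, J, M}. Minimal: {M}⁺ = {M}; {H}⁺ = {H} — none reach the full schema.
{J, M}⁺: J→B adds B; BM→HJ adds H; HM→BCJ adds C → {B, C, H, J, M}. Minimal: {M}⁺ = {M}; {J}⁺ = {B, J} — none reach the full schema.

BM, HM, JM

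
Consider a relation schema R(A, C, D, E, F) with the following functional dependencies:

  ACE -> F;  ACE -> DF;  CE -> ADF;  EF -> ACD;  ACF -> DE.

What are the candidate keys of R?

{C, E}⁺: CE→ADF adds A, D, F → {A, C, D, E, F}. Minimal: {E}⁺ = {E}; {C}⁺ = {C} — none reach the full schema.
{E, F}⁺: EF→ACD adds A, C, D → {A, C, D, E, F}. Minimal: {F}⁺ = {F}; {E}⁺ = {E} — none reach the full schema.
{A, C, F}⁺: ACF→DE adds D, E → {A, C, D, E, F}. Minimal: {C, F}⁺ = {C, F}; {A, F}⁺ = {A, F}; {A, C}⁺ = {A, C} — none reach the full schema.
Any other superkey contains one of these as a subset, so there are no further candidate keys.

(C, E), (E, F), (A, C, F)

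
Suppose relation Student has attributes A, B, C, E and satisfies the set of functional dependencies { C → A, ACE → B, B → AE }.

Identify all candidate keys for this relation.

BC; CE

{B, C}⁺: C→A adds A; B→AE adds E → {A, B, C, E}. Minimal: {C}⁺ = {A, C}; {B}⁺ = {A, B, E} — none reach the full schema.
{C, E}⁺: C→A adds A; ACE→B adds B → {A, B, C, E}. Minimal: {E}⁺ = {E}; {C}⁺ = {A, C} — none reach the full schema.
Any other superkey contains one of these as a subset, so there are no further candidate keys.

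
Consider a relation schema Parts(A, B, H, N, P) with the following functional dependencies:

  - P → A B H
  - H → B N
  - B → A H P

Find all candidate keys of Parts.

(B), (H), (P)

{B}⁺: B→AHP adds A, H, P; H→BN adds N → {A, B, H, N, P}.
{H}⁺: H→BN adds B, N; B→AHP adds A, P → {A, B, H, N, P}.
{P}⁺: P→ABH adds A, B, H; H→BN adds N → {A, B, H, N, P}.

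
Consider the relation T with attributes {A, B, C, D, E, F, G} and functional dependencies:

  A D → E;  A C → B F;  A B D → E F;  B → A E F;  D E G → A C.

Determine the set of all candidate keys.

{A, D, G}; {B, D, G}; {D, E, G}

Attributes D, G never appear on any right-hand side, so every candidate key must contain {D, G}.
{D, G}⁺ = {D, G}, which is not all of the schema, so we must add further attributes.
{A, D, G}⁺: AD→E adds E; DEG→AC adds C; AC→BF adds B, F → {A, B, C, D, E, F, G}.
{B, D, G}⁺: B→AEF adds A, E, F; DEG→AC adds C → {A, B, C, D, E, F, G}.
{D, E, G}⁺: DEG→AC adds A, C; AC→BF adds B, F → {A, B, C, D, E, F, G}.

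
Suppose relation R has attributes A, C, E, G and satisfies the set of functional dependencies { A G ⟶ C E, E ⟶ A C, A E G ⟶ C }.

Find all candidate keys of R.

Attribute G never appears on the right-hand side of any dependency, so G must belong to every candidate key.
{G}⁺ = {G}, which is not all of the schema, so we must add further attributes.
{A, G}⁺: AG→CE adds C, E → {A, C, E, G}.
{E, G}⁺: E→AC adds A, C → {A, C, E, G}.

AG; EG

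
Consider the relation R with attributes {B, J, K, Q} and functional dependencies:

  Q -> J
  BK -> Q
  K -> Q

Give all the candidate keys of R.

Attributes B, K never appear on any right-hand side, so every candidate key must contain {B, K}.
{B, K}⁺ = {B, J, K, Q}, which is all of the schema, so {B, K} is the only candidate key.

{B, K}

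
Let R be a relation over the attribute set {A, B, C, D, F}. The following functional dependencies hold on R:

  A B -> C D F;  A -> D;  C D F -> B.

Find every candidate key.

{A, B}, {A, C, F}

Attribute A never appears on the right-hand side of any dependency, so A must belong to every candidate key.
{A}⁺ = {A, D}, which is not all of the schema, so we must add further attributes.
{A, B}⁺: AB→CDF adds C, D, F → {A, B, C, D, F}.
{A, C, F}⁺: A→D adds D; CDF→B adds B → {A, B, C, D, F}.
Any other superkey contains one of these as a subset, so there are no further candidate keys.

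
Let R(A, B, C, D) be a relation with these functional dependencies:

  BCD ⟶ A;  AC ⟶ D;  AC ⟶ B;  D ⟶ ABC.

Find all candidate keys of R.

{D}⁺: D→ABC adds A, B, C → {A, B, C, D}.
{A, C}⁺: AC→D adds D; AC→B adds B → {A, B, C, D}.
Any other superkey contains one of these as a subset, so there are no further candidate keys.

{D}; {A, C}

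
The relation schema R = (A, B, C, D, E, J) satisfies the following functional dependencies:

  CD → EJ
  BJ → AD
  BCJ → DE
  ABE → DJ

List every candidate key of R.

(B, C, D); (B, C, J); (A, B, C, E)

Attributes B, C never appear on any right-hand side, so every candidate key must contain {B, C}.
{B, C}⁺ = {B, C}, which is not all of the schema, so we must add further attributes.
{B, C, D}⁺: CD→EJ adds E, J; BJ→AD adds A → {A, B, C, D, E, J}.
{B, C, J}⁺: BJ→AD adds A, D; BCJ→DE adds E → {A, B, C, D, E, J}.
{A, B, C, E}⁺: ABE→DJ adds D, J → {A, B, C, D, E, J}.
Any other superkey contains one of these as a subset, so there are no further candidate keys.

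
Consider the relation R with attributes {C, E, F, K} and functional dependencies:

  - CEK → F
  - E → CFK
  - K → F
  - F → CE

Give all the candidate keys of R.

{E}; {F}; {K}

{E}⁺: E→CFK adds C, F, K → {C, E, F, K}.
{F}⁺: F→CE adds C, E; E→CFK adds K → {C, E, F, K}.
{K}⁺: K→F adds F; F→CE adds C, E → {C, E, F, K}.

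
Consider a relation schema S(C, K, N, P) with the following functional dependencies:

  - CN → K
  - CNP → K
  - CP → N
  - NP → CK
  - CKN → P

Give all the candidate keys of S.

{C, N}⁺: CN→K adds K; CKN→P adds P → {C, K, N, P}. Minimal: {N}⁺ = {N}; {C}⁺ = {C} — none reach the full schema.
{C, P}⁺: CP→N adds N; NP→CK adds K → {C, K, N, P}. Minimal: {P}⁺ = {P}; {C}⁺ = {C} — none reach the full schema.
{N, P}⁺: NP→CK adds C, K → {C, K, N, P}. Minimal: {P}⁺ = {P}; {N}⁺ = {N} — none reach the full schema.
Any other superkey contains one of these as a subset, so there are no further candidate keys.

{C, N}, {C, P}, {N, P}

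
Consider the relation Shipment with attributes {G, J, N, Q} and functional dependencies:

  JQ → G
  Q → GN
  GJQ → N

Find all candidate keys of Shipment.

JQ

Attributes J, Q never appear on any right-hand side, so every candidate key must contain {J, Q}.
{J, Q}⁺ = {G, J, N, Q}, which is all of the schema, so {J, Q} is the only candidate key.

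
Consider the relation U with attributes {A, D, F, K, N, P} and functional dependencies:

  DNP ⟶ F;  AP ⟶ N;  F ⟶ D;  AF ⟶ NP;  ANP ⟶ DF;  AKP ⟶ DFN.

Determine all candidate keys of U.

{A, F, K}⁺: F→D adds D; AF→NP adds N, P → {A, D, F, K, N, P}.
{A, K, P}⁺: AP→N adds N; ANP→DF adds D, F → {A, D, F, K, N, P}.

{A, F, K}; {A, K, P}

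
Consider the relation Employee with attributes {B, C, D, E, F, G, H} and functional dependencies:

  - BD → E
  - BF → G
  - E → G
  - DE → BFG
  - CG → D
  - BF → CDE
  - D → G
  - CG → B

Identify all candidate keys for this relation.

{B, D, H}, {B, F, H}, {C, D, H}, {C, E, H}, {C, G, H}, {D, E, H}

Attribute H never appears on the right-hand side of any dependency, so H must belong to every candidate key.
{H}⁺ = {H}, which is not all of the schema, so we must add further attributes.
{B, D, H}⁺: BD→E adds E; E→G adds G; DE→BFG adds F; BF→CDE adds C → {B, C, D, E, F, G, H}. Minimal: {D, H}⁺ = {D, G, H}; {B, H}⁺ = {B, H}; {B, D}⁺ = {B, C, D, E, F, G} — none reach the full schema.
{B, F, H}⁺: BF→G adds G; BF→CDE adds C, D, E → {B, C, D, E, F, G, H}. Minimal: {F, H}⁺ = {F, H}; {B, H}⁺ = {B, H}; {B, F}⁺ = {B, C, D, E, F, G} — none reach the full schema.
{C, D, H}⁺: D→G adds G; CG→B adds B; BD→E adds E; DE→BFG adds F → {B, C, D, E, F, G, H}. Minimal: {D, H}⁺ = {D, G, H}; {C, H}⁺ = {C, H}; {C, D}⁺ = {B, C, D, E, F, G} — none reach the full schema.
{C, E, H}⁺: E→G adds G; CG→D adds D; CG→B adds B; DE→BFG adds F → {B, C, D, E, F, G, H}. Minimal: {E, H}⁺ = {E, G, H}; {C, H}⁺ = {C, H}; {C, E}⁺ = {B, C, D, E, F, G} — none reach the full schema.
{C, G, H}⁺: CG→D adds D; CG→B adds B; BD→E adds E; DE→BFG adds F → {B, C, D, E, F, G, H}. Minimal: {G, H}⁺ = {G, H}; {C, H}⁺ = {C, H}; {C, G}⁺ = {B, C, D, E, F, G} — none reach the full schema.
{D, E, H}⁺: E→G adds G; DE→BFG adds B, F; BF→CDE adds C → {B, C, D, E, F, G, H}. Minimal: {E, H}⁺ = {E, G, H}; {D, H}⁺ = {D, G, H}; {D, E}⁺ = {B, C, D, E, F, G} — none reach the full schema.
Any other superkey contains one of these as a subset, so there are no further candidate keys.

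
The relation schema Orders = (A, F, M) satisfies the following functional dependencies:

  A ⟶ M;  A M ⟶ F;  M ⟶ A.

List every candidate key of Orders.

{A}, {M}

{A}⁺: A→M adds M; AM→F adds F → {A, F, M}.
{M}⁺: M→A adds A; AM→F adds F → {A, F, M}.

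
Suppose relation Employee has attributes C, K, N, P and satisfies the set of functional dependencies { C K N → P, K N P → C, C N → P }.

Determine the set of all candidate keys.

Attributes K, N never appear on any right-hand side, so every candidate key must contain {K, N}.
{K, N}⁺ = {K, N}, which is not all of the schema, so we must add further attributes.
{C, K, N}⁺: CKN→P adds P → {C, K, N, P}.
{K, N, P}⁺: KNP→C adds C → {C, K, N, P}.

CKN, KNP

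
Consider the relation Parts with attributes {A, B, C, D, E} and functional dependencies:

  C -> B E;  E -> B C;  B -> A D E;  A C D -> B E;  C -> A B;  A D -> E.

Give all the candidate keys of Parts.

B, C, E, AD

{B}⁺: B→ADE adds A, D, E; E→BC adds C → {A, B, C, D, E}.
{C}⁺: C→BE adds B, E; B→ADE adds A, D → {A, B, C, D, E}.
{E}⁺: E→BC adds B, C; B→ADE adds A, D → {A, B, C, D, E}.
{A, D}⁺: AD→E adds E; E→BC adds B, C → {A, B, C, D, E}. Minimal: {D}⁺ = {D}; {A}⁺ = {A} — none reach the full schema.
Any other superkey contains one of these as a subset, so there are no further candidate keys.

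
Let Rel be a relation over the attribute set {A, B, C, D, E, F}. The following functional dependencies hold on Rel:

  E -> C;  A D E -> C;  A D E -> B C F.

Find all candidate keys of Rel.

{A, D, E}

Attributes A, D, E never appear on any right-hand side, so every candidate key must contain {A, D, E}.
{A, D, E}⁺ = {A, B, C, D, E, F}, which is all of the schema, so {A, D, E} is the only candidate key.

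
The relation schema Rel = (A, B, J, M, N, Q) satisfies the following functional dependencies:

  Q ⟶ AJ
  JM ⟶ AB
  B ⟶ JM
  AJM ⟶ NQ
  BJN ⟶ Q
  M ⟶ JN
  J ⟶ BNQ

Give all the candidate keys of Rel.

B, J, M, Q

{B}⁺: B→JM adds J, M; M→JN adds N; J→BNQ adds Q; Q→AJ adds A → {A, B, J, M, N, Q}.
{J}⁺: J→BNQ adds B, N, Q; Q→AJ adds A; B→JM adds M → {A, B, J, M, N, Q}.
{M}⁺: M→JN adds J, N; J→BNQ adds B, Q; Q→AJ adds A → {A, B, J, M, N, Q}.
{Q}⁺: Q→AJ adds A, J; J→BNQ adds B, N; B→JM adds M → {A, B, J, M, N, Q}.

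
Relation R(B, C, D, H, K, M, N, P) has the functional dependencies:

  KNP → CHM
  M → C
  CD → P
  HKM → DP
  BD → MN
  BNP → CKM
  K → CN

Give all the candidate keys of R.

{B, D}, {B, K, P}, {B, N, P}, {B, H, K, M}

Attribute B never appears on the right-hand side of any dependency, so B must belong to every candidate key.
{B}⁺ = {B}, which is not all of the schema, so we must add further attributes.
{B, D}⁺: BD→MN adds M, N; M→C adds C; CD→P adds P; BNP→CKM adds K; KNP→CHM adds H → {B, C, D, H, K, M, N, P}. Minimal: {D}⁺ = {D}; {B}⁺ = {B} — none reach the full schema.
{B, K, P}⁺: K→CN adds C, N; KNP→CHM adds H, M; HKM→DP adds D → {B, C, D, H, K, M, N, P}. Minimal: {K, P}⁺ = {C, D, H, K, M, N, P}; {B, P}⁺ = {B, P}; {B, K}⁺ = {B, C, K, N} — none reach the full schema.
{B, N, P}⁺: BNP→CKM adds C, K, M; KNP→CHM adds H; HKM→DP adds D → {B, C, D, H, K, M, N, P}. Minimal: {N, P}⁺ = {N, P}; {B, P}⁺ = {B, P}; {B, N}⁺ = {B, N} — none reach the full schema.
{B, H, K, M}⁺: M→C adds C; HKM→DP adds D, P; BD→MN adds N → {B, C, D, H, K, M, N, P}. Minimal: {H, K, M}⁺ = {C, D, H, K, M, N, P}; {B, K, M}⁺ = {B, C, K, M, N}; {B, H, M}⁺ = {B, C, H, M}; … — none reach the full schema.
Any other superkey contains one of these as a subset, so there are no further candidate keys.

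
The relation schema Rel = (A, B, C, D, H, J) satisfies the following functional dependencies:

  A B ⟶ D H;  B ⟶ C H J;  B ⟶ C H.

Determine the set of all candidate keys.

AB

Attributes A, B never appear on any right-hand side, so every candidate key must contain {A, B}.
{A, B}⁺ = {A, B, C, D, H, J}, which is all of the schema, so {A, B} is the only candidate key.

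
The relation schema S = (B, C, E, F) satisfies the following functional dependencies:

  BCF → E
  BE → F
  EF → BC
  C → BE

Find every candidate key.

{C}⁺: C→BE adds B, E; BE→F adds F → {B, C, E, F}.
{B, E}⁺: BE→F adds F; EF→BC adds C → {B, C, E, F}. Minimal: {E}⁺ = {E}; {B}⁺ = {B} — none reach the full schema.
{E, F}⁺: EF→BC adds B, C → {B, C, E, F}. Minimal: {F}⁺ = {F}; {E}⁺ = {E} — none reach the full schema.

{C}; {B, E}; {E, F}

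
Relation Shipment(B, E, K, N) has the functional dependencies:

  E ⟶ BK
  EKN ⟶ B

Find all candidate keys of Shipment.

{E, N}

Attributes E, N never appear on any right-hand side, so every candidate key must contain {E, N}.
{E, N}⁺ = {B, E, K, N}, which is all of the schema, so {E, N} is the only candidate key.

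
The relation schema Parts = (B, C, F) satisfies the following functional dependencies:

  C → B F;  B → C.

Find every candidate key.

{B}⁺: B→C adds C; C→BF adds F → {B, C, F}.
{C}⁺: C→BF adds B, F → {B, C, F}.
Any other superkey contains one of these as a subset, so there are no further candidate keys.

{B}; {C}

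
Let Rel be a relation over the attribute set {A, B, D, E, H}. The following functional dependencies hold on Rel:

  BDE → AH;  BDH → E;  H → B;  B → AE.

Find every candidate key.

BD, DH

Attribute D never appears on the right-hand side of any dependency, so D must belong to every candidate key.
{D}⁺ = {D}, which is not all of the schema, so we must add further attributes.
{B, D}⁺: B→AE adds A, E; BDE→AH adds H → {A, B, D, E, H}.
{D, H}⁺: H→B adds B; B→AE adds A, E → {A, B, D, E, H}.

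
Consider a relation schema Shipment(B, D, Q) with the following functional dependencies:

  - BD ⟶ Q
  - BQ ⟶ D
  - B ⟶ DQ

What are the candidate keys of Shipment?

B

Attribute B never appears on the right-hand side of any dependency, so B must belong to every candidate key.
{B}⁺ = {B, D, Q}, which is all of the schema, so {B} is the only candidate key.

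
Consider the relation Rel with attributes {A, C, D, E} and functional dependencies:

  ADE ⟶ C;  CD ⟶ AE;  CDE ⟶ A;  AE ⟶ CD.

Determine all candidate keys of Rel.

(A, E), (C, D)

{A, E}⁺: AE→CD adds C, D → {A, C, D, E}. Minimal: {E}⁺ = {E}; {A}⁺ = {A} — none reach the full schema.
{C, D}⁺: CD→AE adds A, E → {A, C, D, E}. Minimal: {D}⁺ = {D}; {C}⁺ = {C} — none reach the full schema.
Any other superkey contains one of these as a subset, so there are no further candidate keys.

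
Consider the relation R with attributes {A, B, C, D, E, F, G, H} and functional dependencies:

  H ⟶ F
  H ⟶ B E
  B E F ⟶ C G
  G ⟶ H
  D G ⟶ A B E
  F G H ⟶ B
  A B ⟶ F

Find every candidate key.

DG, DH, ABDE, BDEF

Attribute D never appears on the right-hand side of any dependency, so D must belong to every candidate key.
{D}⁺ = {D}, which is not all of the schema, so we must add further attributes.
{D, G}⁺: G→H adds H; DG→ABE adds A, B, E; AB→F adds F; BEF→CG adds C → {A, B, C, D, E, F, G, H}.
{D, H}⁺: H→F adds F; H→BE adds B, E; BEF→CG adds C, G; DG→ABE adds A → {A, B, C, D, E, F, G, H}.
{A, B, D, E}⁺: AB→F adds F; BEF→CG adds C, G; G→H adds H → {A, B, C, D, E, F, G, H}.
{B, D, E, F}⁺: BEF→CG adds C, G; G→H adds H; DG→ABE adds A → {A, B, C, D, E, F, G, H}.
Any other superkey contains one of these as a subset, so there are no further candidate keys.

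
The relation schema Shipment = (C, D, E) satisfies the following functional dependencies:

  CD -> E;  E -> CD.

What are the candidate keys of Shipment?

E; CD

{E}⁺: E→CD adds C, D → {C, D, E}.
{C, D}⁺: CD→E adds E → {C, D, E}.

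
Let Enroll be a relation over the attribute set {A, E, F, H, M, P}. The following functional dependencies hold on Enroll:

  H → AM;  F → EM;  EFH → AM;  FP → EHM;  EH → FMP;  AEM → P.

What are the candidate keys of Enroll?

AF, EH, FH, FP

{A, F}⁺: F→EM adds E, M; AEM→P adds P; FP→EHM adds H → {A, E, F, H, M, P}. Minimal: {F}⁺ = {E, F, M}; {A}⁺ = {A} — none reach the full schema.
{E, H}⁺: H→AM adds A, M; EH→FMP adds F, P → {A, E, F, H, M, P}. Minimal: {H}⁺ = {A, H, M}; {E}⁺ = {E} — none reach the full schema.
{F, H}⁺: H→AM adds A, M; F→EM adds E; EH→FMP adds P → {A, E, F, H, M, P}. Minimal: {H}⁺ = {A, H, M}; {F}⁺ = {E, F, M} — none reach the full schema.
{F, P}⁺: F→EM adds E, M; FP→EHM adds H; H→AM adds A → {A, E, F, H, M, P}. Minimal: {P}⁺ = {P}; {F}⁺ = {E, F, M} — none reach the full schema.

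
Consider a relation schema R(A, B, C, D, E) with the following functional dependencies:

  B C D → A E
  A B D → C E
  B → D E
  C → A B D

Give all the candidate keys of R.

{C}⁺: C→ABD adds A, B, D; BCD→AE adds E → {A, B, C, D, E}.
{A, B}⁺: B→DE adds D, E; ABD→CE adds C → {A, B, C, D, E}. Minimal: {B}⁺ = {B, D, E}; {A}⁺ = {A} — none reach the full schema.
Any other superkey contains one of these as a subset, so there are no further candidate keys.

(C), (A, B)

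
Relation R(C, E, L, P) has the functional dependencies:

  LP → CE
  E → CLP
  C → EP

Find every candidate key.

{C}; {E}; {L, P}

{C}⁺: C→EP adds E, P; E→CLP adds L → {C, E, L, P}.
{E}⁺: E→CLP adds C, L, P → {C, E, L, P}.
{L, P}⁺: LP→CE adds C, E → {C, E, L, P}.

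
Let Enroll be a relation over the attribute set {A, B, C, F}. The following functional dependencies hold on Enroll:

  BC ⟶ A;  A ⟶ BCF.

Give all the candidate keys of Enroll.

(A), (B, C)

{A}⁺: A→BCF adds B, C, F → {A, B, C, F}.
{B, C}⁺: BC→A adds A; A→BCF adds F → {A, B, C, F}.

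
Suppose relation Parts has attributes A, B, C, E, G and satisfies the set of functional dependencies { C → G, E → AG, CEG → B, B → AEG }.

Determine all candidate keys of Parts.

(B, C); (C, E)

{B, C}⁺: C→G adds G; B→AEG adds A, E → {A, B, C, E, G}. Minimal: {C}⁺ = {C, G}; {B}⁺ = {A, B, E, G} — none reach the full schema.
{C, E}⁺: C→G adds G; E→AG adds A; CEG→B adds B → {A, B, C, E, G}. Minimal: {E}⁺ = {A, E, G}; {C}⁺ = {C, G} — none reach the full schema.
Any other superkey contains one of these as a subset, so there are no further candidate keys.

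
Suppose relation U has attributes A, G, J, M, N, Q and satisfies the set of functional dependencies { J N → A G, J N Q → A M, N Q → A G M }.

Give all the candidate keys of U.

{J, N, Q}

{J, N, Q}⁺: JN→AG adds A, G; JNQ→AM adds M → {A, G, J, M, N, Q}. Minimal: {N, Q}⁺ = {A, G, M, N, Q}; {J, Q}⁺ = {J, Q}; {J, N}⁺ = {A, G, J, N} — none reach the full schema.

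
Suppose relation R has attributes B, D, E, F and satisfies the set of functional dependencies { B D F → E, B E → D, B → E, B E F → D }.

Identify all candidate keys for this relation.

(B, F)

{B, F}⁺: B→E adds E; BEF→D adds D → {B, D, E, F}. Minimal: {F}⁺ = {F}; {B}⁺ = {B, D, E} — none reach the full schema.
No other minimal superkey exists.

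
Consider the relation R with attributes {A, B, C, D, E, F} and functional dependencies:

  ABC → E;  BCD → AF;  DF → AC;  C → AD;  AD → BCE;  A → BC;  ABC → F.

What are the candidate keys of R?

(A); (C); (D, F)

{A}⁺: A→BC adds B, C; ABC→F adds F; ABC→E adds E; C→AD adds D → {A, B, C, D, E, F}.
{C}⁺: C→AD adds A, D; AD→BCE adds B, E; ABC→F adds F → {A, B, C, D, E, F}.
{D, F}⁺: DF→AC adds A, C; AD→BCE adds B, E → {A, B, C, D, E, F}. Minimal: {F}⁺ = {F}; {D}⁺ = {D} — none reach the full schema.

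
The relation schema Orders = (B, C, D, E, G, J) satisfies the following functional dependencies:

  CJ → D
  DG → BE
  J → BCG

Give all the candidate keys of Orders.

J

Attribute J never appears on the right-hand side of any dependency, so J must belong to every candidate key.
{J}⁺ = {B, C, D, E, G, J}, which is all of the schema, so {J} is the only candidate key.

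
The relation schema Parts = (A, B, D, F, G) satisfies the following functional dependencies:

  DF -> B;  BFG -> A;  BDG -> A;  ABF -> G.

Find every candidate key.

Attributes D, F never appear on any right-hand side, so every candidate key must contain {D, F}.
{D, F}⁺ = {B, D, F}, which is not all of the schema, so we must add further attributes.
{A, D, F}⁺: DF→B adds B; ABF→G adds G → {A, B, D, F, G}. Minimal: {D, F}⁺ = {B, D, F}; {A, F}⁺ = {A, F}; {A, D}⁺ = {A, D} — none reach the full schema.
{D, F, G}⁺: DF→B adds B; BFG→A adds A → {A, B, D, F, G}. Minimal: {F, G}⁺ = {F, G}; {D, G}⁺ = {D, G}; {D, F}⁺ = {B, D, F} — none reach the full schema.
Any other superkey contains one of these as a subset, so there are no further candidate keys.

{A, D, F}, {D, F, G}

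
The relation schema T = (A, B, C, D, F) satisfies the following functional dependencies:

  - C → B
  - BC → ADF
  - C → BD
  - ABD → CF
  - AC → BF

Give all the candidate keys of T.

{C}⁺: C→B adds B; BC→ADF adds A, D, F → {A, B, C, D, F}.
{A, B, D}⁺: ABD→CF adds C, F → {A, B, C, D, F}. Minimal: {B, D}⁺ = {B, D}; {A, D}⁺ = {A, D}; {A, B}⁺ = {A, B} — none reach the full schema.
Any other superkey contains one of these as a subset, so there are no further candidate keys.

{C}, {A, B, D}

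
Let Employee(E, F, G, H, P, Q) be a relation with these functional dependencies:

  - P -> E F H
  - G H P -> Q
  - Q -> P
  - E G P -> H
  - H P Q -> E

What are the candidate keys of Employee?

Attribute G never appears on the right-hand side of any dependency, so G must belong to every candidate key.
{G}⁺ = {G}, which is not all of the schema, so we must add further attributes.
{G, P}⁺: P→EFH adds E, F, H; GHP→Q adds Q → {E, F, G, H, P, Q}. Minimal: {P}⁺ = {E, F, H, P}; {G}⁺ = {G} — none reach the full schema.
{G, Q}⁺: Q→P adds P; P→EFH adds E, F, H → {E, F, G, H, P, Q}. Minimal: {Q}⁺ = {E, F, H, P, Q}; {G}⁺ = {G} — none reach the full schema.
Any other superkey contains one of these as a subset, so there are no further candidate keys.

GP; GQ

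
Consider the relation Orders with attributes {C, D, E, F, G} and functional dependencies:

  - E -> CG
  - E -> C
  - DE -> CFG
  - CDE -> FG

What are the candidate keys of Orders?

{D, E}

Attributes D, E never appear on any right-hand side, so every candidate key must contain {D, E}.
{D, E}⁺ = {C, D, E, F, G}, which is all of the schema, so {D, E} is the only candidate key.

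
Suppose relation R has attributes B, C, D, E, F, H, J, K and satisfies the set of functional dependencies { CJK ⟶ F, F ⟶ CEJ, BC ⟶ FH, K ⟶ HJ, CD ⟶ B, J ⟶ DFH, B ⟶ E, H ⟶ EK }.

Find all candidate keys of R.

{F}, {H}, {J}, {K}, {B, C}, {C, D}

{F}⁺: F→CEJ adds C, E, J; J→DFH adds D, H; H→EK adds K; CD→B adds B → {B, C, D, E, F, H, J, K}.
{H}⁺: H→EK adds E, K; K→HJ adds J; J→DFH adds D, F; F→CEJ adds C; CD→B adds B → {B, C, D, E, F, H, J, K}.
{J}⁺: J→DFH adds D, F, H; H→EK adds E, K; F→CEJ adds C; CD→B adds B → {B, C, D, E, F, H, J, K}.
{K}⁺: K→HJ adds H, J; J→DFH adds D, F; H→EK adds E; F→CEJ adds C; CD→B adds B → {B, C, D, E, F, H, J, K}.
{B, C}⁺: BC→FH adds F, H; B→E adds E; H→EK adds K; F→CEJ adds J; J→DFH adds D → {B, C, D, E, F, H, J, K}. Minimal: {C}⁺ = {C}; {B}⁺ = {B, E} — none reach the full schema.
{C, D}⁺: CD→B adds B; B→E adds E; BC→FH adds F, H; H→EK adds K; F→CEJ adds J → {B, C, D, E, F, H, J, K}. Minimal: {D}⁺ = {D}; {C}⁺ = {C} — none reach the full schema.
Any other superkey contains one of these as a subset, so there are no further candidate keys.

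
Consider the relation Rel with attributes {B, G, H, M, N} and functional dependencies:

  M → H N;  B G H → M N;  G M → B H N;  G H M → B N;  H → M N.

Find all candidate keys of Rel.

Attribute G never appears on the right-hand side of any dependency, so G must belong to every candidate key.
{G}⁺ = {G}, which is not all of the schema, so we must add further attributes.
{G, H}⁺: H→MN adds M, N; GM→BHN adds B → {B, G, H, M, N}. Minimal: {H}⁺ = {H, M, N}; {G}⁺ = {G} — none reach the full schema.
{G, M}⁺: M→HN adds H, N; GM→BHN adds B → {B, G, H, M, N}. Minimal: {M}⁺ = {H, M, N}; {G}⁺ = {G} — none reach the full schema.

{G, H}, {G, M}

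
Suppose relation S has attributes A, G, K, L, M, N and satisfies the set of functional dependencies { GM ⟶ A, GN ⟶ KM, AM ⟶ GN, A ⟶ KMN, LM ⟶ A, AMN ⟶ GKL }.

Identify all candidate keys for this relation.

{A}, {G, M}, {G, N}, {L, M}

{A}⁺: A→KMN adds K, M, N; AMN→GKL adds G, L → {A, G, K, L, M, N}.
{G, M}⁺: GM→A adds A; AM→GN adds N; A→KMN adds K; AMN→GKL adds L → {A, G, K, L, M, N}. Minimal: {M}⁺ = {M}; {G}⁺ = {G} — none reach the full schema.
{G, N}⁺: GN→KM adds K, M; GM→A adds A; AMN→GKL adds L → {A, G, K, L, M, N}. Minimal: {N}⁺ = {N}; {G}⁺ = {G} — none reach the full schema.
{L, M}⁺: LM→A adds A; AM→GN adds G, N; A→KMN adds K → {A, G, K, L, M, N}. Minimal: {M}⁺ = {M}; {L}⁺ = {L} — none reach the full schema.
Any other superkey contains one of these as a subset, so there are no further candidate keys.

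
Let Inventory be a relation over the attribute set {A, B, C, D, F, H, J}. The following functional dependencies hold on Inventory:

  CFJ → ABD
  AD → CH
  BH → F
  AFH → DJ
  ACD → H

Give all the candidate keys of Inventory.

{A, B, D}⁺: AD→CH adds C, H; BH→F adds F; AFH→DJ adds J → {A, B, C, D, F, H, J}.
{A, B, H}⁺: BH→F adds F; AFH→DJ adds D, J; AD→CH adds C → {A, B, C, D, F, H, J}.
{A, D, F}⁺: AD→CH adds C, H; AFH→DJ adds J; CFJ→ABD adds B → {A, B, C, D, F, H, J}.
{A, F, H}⁺: AFH→DJ adds D, J; AD→CH adds C; CFJ→ABD adds B → {A, B, C, D, F, H, J}.
{C, F, J}⁺: CFJ→ABD adds A, B, D; AD→CH adds H → {A, B, C, D, F, H, J}.
{B, C, H, J}⁺: BH→F adds F; CFJ→ABD adds A, D → {A, B, C, D, F, H, J}.
Any other superkey contains one of these as a subset, so there are no further candidate keys.

{A, B, D}, {A, B, H}, {A, D, F}, {A, F, H}, {C, F, J}, {B, C, H, J}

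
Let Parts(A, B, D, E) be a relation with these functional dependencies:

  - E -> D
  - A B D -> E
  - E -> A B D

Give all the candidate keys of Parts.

{E}⁺: E→D adds D; E→ABD adds A, B → {A, B, D, E}.
{A, B, D}⁺: ABD→E adds E → {A, B, D, E}. Minimal: {B, D}⁺ = {B, D}; {A, D}⁺ = {A, D}; {A, B}⁺ = {A, B} — none reach the full schema.
Any other superkey contains one of these as a subset, so there are no further candidate keys.

E, ABD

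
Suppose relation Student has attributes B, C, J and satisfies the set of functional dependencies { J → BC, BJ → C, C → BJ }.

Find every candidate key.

C, J

{C}⁺: C→BJ adds B, J → {B, C, J}.
{J}⁺: J→BC adds B, C → {B, C, J}.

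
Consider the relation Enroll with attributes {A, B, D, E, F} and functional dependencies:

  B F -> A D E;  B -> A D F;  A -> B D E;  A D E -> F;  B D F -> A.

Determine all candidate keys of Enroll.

(A), (B)

{A}⁺: A→BDE adds B, D, E; ADE→F adds F → {A, B, D, E, F}.
{B}⁺: B→ADF adds A, D, F; A→BDE adds E → {A, B, D, E, F}.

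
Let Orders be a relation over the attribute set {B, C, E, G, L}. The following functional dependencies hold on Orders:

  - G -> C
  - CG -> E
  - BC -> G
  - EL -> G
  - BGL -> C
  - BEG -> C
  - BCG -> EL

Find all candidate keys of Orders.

Attribute B never appears on the right-hand side of any dependency, so B must belong to every candidate key.
{B}⁺ = {B}, which is not all of the schema, so we must add further attributes.
{B, C}⁺: BC→G adds G; BCG→EL adds E, L → {B, C, E, G, L}. Minimal: {C}⁺ = {C}; {B}⁺ = {B} — none reach the full schema.
{B, G}⁺: G→C adds C; CG→E adds E; BCG→EL adds L → {B, C, E, G, L}. Minimal: {G}⁺ = {C, E, G}; {B}⁺ = {B} — none reach the full schema.
{B, E, L}⁺: EL→G adds G; BGL→C adds C → {B, C, E, G, L}. Minimal: {E, L}⁺ = {C, E, G, L}; {B, L}⁺ = {B, L}; {B, E}⁺ = {B, E} — none reach the full schema.
Any other superkey contains one of these as a subset, so there are no further candidate keys.

{B, C}, {B, G}, {B, E, L}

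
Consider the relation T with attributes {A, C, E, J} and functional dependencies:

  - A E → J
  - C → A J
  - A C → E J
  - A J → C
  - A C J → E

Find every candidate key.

{C}, {A, E}, {A, J}

{C}⁺: C→AJ adds A, J; AC→EJ adds E → {A, C, E, J}.
{A, E}⁺: AE→J adds J; AJ→C adds C → {A, C, E, J}.
{A, J}⁺: AJ→C adds C; ACJ→E adds E → {A, C, E, J}.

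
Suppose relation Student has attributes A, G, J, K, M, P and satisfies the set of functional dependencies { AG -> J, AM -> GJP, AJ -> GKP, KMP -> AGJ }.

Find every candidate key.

Attribute M never appears on the right-hand side of any dependency, so M must belong to every candidate key.
{M}⁺ = {M}, which is not all of the schema, so we must add further attributes.
{A, M}⁺: AM→GJP adds G, J, P; AJ→GKP adds K → {A, G, J, K, M, P}. Minimal: {M}⁺ = {M}; {A}⁺ = {A} — none reach the full schema.
{K, M, P}⁺: KMP→AGJ adds A, G, J → {A, G, J, K, M, P}. Minimal: {M, P}⁺ = {M, P}; {K, P}⁺ = {K, P}; {K, M}⁺ = {K, M} — none reach the full schema.

{A, M}, {K, M, P}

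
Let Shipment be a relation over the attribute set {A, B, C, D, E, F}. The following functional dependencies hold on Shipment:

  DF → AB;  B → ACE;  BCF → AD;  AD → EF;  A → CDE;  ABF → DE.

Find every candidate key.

A; B; DF

{A}⁺: A→CDE adds C, D, E; AD→EF adds F; DF→AB adds B → {A, B, C, D, E, F}.
{B}⁺: B→ACE adds A, C, E; A→CDE adds D; AD→EF adds F → {A, B, C, D, E, F}.
{D, F}⁺: DF→AB adds A, B; B→ACE adds C, E → {A, B, C, D, E, F}. Minimal: {F}⁺ = {F}; {D}⁺ = {D} — none reach the full schema.
Any other superkey contains one of these as a subset, so there are no further candidate keys.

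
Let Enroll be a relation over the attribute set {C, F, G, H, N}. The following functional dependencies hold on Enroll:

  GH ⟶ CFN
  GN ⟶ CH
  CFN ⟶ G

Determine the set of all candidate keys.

(G, H); (G, N); (C, F, N)

{G, H}⁺: GH→CFN adds C, F, N → {C, F, G, H, N}. Minimal: {H}⁺ = {H}; {G}⁺ = {G} — none reach the full schema.
{G, N}⁺: GN→CH adds C, H; GH→CFN adds F → {C, F, G, H, N}. Minimal: {N}⁺ = {N}; {G}⁺ = {G} — none reach the full schema.
{C, F, N}⁺: CFN→G adds G; GN→CH adds H → {C, F, G, H, N}. Minimal: {F, N}⁺ = {F, N}; {C, N}⁺ = {C, N}; {C, F}⁺ = {C, F} — none reach the full schema.
Any other superkey contains one of these as a subset, so there are no further candidate keys.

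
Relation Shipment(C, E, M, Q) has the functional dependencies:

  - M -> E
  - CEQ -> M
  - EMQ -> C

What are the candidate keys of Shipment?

Attribute Q never appears on the right-hand side of any dependency, so Q must belong to every candidate key.
{Q}⁺ = {Q}, which is not all of the schema, so we must add further attributes.
{M, Q}⁺: M→E adds E; EMQ→C adds C → {C, E, M, Q}. Minimal: {Q}⁺ = {Q}; {M}⁺ = {E, M} — none reach the full schema.
{C, E, Q}⁺: CEQ→M adds M → {C, E, M, Q}. Minimal: {E, Q}⁺ = {E, Q}; {C, Q}⁺ = {C, Q}; {C, E}⁺ = {C, E} — none reach the full schema.
Any other superkey contains one of these as a subset, so there are no further candidate keys.

{M, Q}; {C, E, Q}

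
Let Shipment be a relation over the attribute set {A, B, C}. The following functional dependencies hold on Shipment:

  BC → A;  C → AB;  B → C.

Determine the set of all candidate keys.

B; C

{B}⁺: B→C adds C; BC→A adds A → {A, B, C}.
{C}⁺: C→AB adds A, B → {A, B, C}.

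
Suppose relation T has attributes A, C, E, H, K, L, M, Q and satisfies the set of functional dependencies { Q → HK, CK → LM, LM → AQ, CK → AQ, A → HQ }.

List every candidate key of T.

ACE; CEK; CEQ; CELM

Attributes C, E never appear on any right-hand side, so every candidate key must contain {C, E}.
{C, E}⁺ = {C, E}, which is not all of the schema, so we must add further attributes.
{A, C, E}⁺: A→HQ adds H, Q; Q→HK adds K; CK→LM adds L, M → {A, C, E, H, K, L, M, Q}. Minimal: {C, E}⁺ = {C, E}; {A, E}⁺ = {A, E, H, K, Q}; {A, C}⁺ = {A, C, H, K, L, M, Q} — none reach the full schema.
{C, E, K}⁺: CK→LM adds L, M; LM→AQ adds A, Q; A→HQ adds H → {A, C, E, H, K, L, M, Q}. Minimal: {E, K}⁺ = {E, K}; {C, K}⁺ = {A, C, H, K, L, M, Q}; {C, E}⁺ = {C, E} — none reach the full schema.
{C, E, Q}⁺: Q→HK adds H, K; CK→LM adds L, M; LM→AQ adds A → {A, C, E, H, K, L, M, Q}. Minimal: {E, Q}⁺ = {E, H, K, Q}; {C, Q}⁺ = {A, C, H, K, L, M, Q}; {C, E}⁺ = {C, E} — none reach the full schema.
{C, E, L, M}⁺: LM→AQ adds A, Q; A→HQ adds H; Q→HK adds K → {A, C, E, H, K, L, M, Q}. Minimal: {E, L, M}⁺ = {A, E, H, K, L, M, Q}; {C, L, M}⁺ = {A, C, H, K, L, M, Q}; {C, E, M}⁺ = {C, E, M}; … — none reach the full schema.
Any other superkey contains one of these as a subset, so there are no further candidate keys.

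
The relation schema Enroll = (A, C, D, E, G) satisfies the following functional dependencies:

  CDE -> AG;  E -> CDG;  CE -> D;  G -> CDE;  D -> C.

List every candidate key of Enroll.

{E}⁺: E→CDG adds C, D, G; CDE→AG adds A → {A, C, D, E, G}.
{G}⁺: G→CDE adds C, D, E; CDE→AG adds A → {A, C, D, E, G}.

E, G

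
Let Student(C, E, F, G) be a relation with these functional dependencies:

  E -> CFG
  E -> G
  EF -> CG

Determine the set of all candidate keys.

Attribute E never appears on the right-hand side of any dependency, so E must belong to every candidate key.
{E}⁺ = {C, E, F, G}, which is all of the schema, so {E} is the only candidate key.

{E}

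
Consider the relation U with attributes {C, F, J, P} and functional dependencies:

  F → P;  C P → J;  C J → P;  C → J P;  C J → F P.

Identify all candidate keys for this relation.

{C}

Attribute C never appears on the right-hand side of any dependency, so C must belong to every candidate key.
{C}⁺ = {C, F, J, P}, which is all of the schema, so {C} is the only candidate key.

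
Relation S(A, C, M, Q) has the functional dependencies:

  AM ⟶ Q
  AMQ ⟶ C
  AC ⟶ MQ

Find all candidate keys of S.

{A, C}; {A, M}

Attribute A never appears on the right-hand side of any dependency, so A must belong to every candidate key.
{A}⁺ = {A}, which is not all of the schema, so we must add further attributes.
{A, C}⁺: AC→MQ adds M, Q → {A, C, M, Q}.
{A, M}⁺: AM→Q adds Q; AMQ→C adds C → {A, C, M, Q}.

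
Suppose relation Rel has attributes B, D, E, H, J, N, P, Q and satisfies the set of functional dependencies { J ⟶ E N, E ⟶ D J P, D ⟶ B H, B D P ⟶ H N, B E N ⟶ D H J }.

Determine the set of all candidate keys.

{E, Q}; {J, Q}

Attribute Q never appears on the right-hand side of any dependency, so Q must belong to every candidate key.
{Q}⁺ = {Q}, which is not all of the schema, so we must add further attributes.
{E, Q}⁺: E→DJP adds D, J, P; D→BH adds B, H; BDP→HN adds N → {B, D, E, H, J, N, P, Q}. Minimal: {Q}⁺ = {Q}; {E}⁺ = {B, D, E, H, J, N, P} — none reach the full schema.
{J, Q}⁺: J→EN adds E, N; E→DJP adds D, P; D→BH adds B, H → {B, D, E, H, J, N, P, Q}. Minimal: {Q}⁺ = {Q}; {J}⁺ = {B, D, E, H, J, N, P} — none reach the full schema.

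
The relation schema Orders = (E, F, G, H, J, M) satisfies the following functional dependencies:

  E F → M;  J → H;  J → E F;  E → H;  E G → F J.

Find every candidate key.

EG, GJ

Attribute G never appears on the right-hand side of any dependency, so G must belong to every candidate key.
{G}⁺ = {G}, which is not all of the schema, so we must add further attributes.
{E, G}⁺: E→H adds H; EG→FJ adds F, J; EF→M adds M → {E, F, G, H, J, M}.
{G, J}⁺: J→H adds H; J→EF adds E, F; EF→M adds M → {E, F, G, H, J, M}.
Any other superkey contains one of these as a subset, so there are no further candidate keys.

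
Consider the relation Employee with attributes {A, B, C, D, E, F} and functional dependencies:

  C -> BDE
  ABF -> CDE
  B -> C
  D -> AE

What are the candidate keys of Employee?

BF; CF

{B, F}⁺: B→C adds C; C→BDE adds D, E; D→AE adds A → {A, B, C, D, E, F}. Minimal: {F}⁺ = {F}; {B}⁺ = {A, B, C, D, E} — none reach the full schema.
{C, F}⁺: C→BDE adds B, D, E; D→AE adds A → {A, B, C, D, E, F}. Minimal: {F}⁺ = {F}; {C}⁺ = {A, B, C, D, E} — none reach the full schema.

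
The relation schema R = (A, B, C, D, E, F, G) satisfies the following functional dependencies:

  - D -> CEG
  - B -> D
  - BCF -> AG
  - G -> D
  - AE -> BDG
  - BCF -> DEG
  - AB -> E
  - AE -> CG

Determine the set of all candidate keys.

(B, F), (A, D, F), (A, E, F), (A, F, G)

Attribute F never appears on the right-hand side of any dependency, so F must belong to every candidate key.
{F}⁺ = {F}, which is not all of the schema, so we must add further attributes.
{B, F}⁺: B→D adds D; D→CEG adds C, E, G; BCF→AG adds A → {A, B, C, D, E, F, G}. Minimal: {F}⁺ = {F}; {B}⁺ = {B, C, D, E, G} — none reach the full schema.
{A, D, F}⁺: D→CEG adds C, E, G; AE→BDG adds B → {A, B, C, D, E, F, G}. Minimal: {D, F}⁺ = {C, D, E, F, G}; {A, F}⁺ = {A, F}; {A, D}⁺ = {A, B, C, D, E, G} — none reach the full schema.
{A, E, F}⁺: AE→BDG adds B, D, G; AE→CG adds C → {A, B, C, D, E, F, G}. Minimal: {E, F}⁺ = {E, F}; {A, F}⁺ = {A, F}; {A, E}⁺ = {A, B, C, D, E, G} — none reach the full schema.
{A, F, G}⁺: G→D adds D; D→CEG adds C, E; AE→BDG adds B → {A, B, C, D, E, F, G}. Minimal: {F, G}⁺ = {C, D, E, F, G}; {A, G}⁺ = {A, B, C, D, E, G}; {A, F}⁺ = {A, F} — none reach the full schema.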